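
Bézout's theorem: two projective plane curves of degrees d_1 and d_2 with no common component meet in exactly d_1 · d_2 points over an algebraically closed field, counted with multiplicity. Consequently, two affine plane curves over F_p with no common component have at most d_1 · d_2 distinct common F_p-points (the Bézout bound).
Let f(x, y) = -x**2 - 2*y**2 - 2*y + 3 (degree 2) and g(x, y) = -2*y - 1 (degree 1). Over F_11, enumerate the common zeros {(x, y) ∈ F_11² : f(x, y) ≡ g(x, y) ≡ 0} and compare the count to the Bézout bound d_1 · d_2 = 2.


Common zeros: {(3, 5), (8, 5)}; count = 2; Bézout bound = 2.

deg(f) = 2, deg(g) = 1, so Bézout bound = 2.
Scan x ∈ F_11. For each x, list the y ∈ F_11 with f(x, y) ≡ 0 and those with g(x, y) ≡ 0 (mod 11); the common zeros in that column are the intersection.
  x = 0: f ≡ 0 at y ∈ ∅; g ≡ 0 at y ∈ {5}; common: ∅.
  x = 1: f ≡ 0 at y ∈ {3, 7}; g ≡ 0 at y ∈ {5}; common: ∅.
  x = 2: f ≡ 0 at y ∈ ∅; g ≡ 0 at y ∈ {5}; common: ∅.
  x = 3: f ≡ 0 at y ∈ {5}; g ≡ 0 at y ∈ {5}; common: {5}.
  x = 4: f ≡ 0 at y ∈ ∅; g ≡ 0 at y ∈ {5}; common: ∅.
  x = 5: f ≡ 0 at y ∈ {0, 10}; g ≡ 0 at y ∈ {5}; common: ∅.
  x = 6: f ≡ 0 at y ∈ {0, 10}; g ≡ 0 at y ∈ {5}; common: ∅.
  x = 7: f ≡ 0 at y ∈ ∅; g ≡ 0 at y ∈ {5}; common: ∅.
  x = 8: f ≡ 0 at y ∈ {5}; g ≡ 0 at y ∈ {5}; common: {5}.
  x = 9: f ≡ 0 at y ∈ ∅; g ≡ 0 at y ∈ {5}; common: ∅.
  x = 10: f ≡ 0 at y ∈ {3, 7}; g ≡ 0 at y ∈ {5}; common: ∅.
Collecting: common zeros = {(3, 5), (8, 5)}, so the count is 2.
Comparison with the Bézout bound: 2 ≤ 2 = deg(f)·deg(g), as expected for curves with no common component (the bound is attained).


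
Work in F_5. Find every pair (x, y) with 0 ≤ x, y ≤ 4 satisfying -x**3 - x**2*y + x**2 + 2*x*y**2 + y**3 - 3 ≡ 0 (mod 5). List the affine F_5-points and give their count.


Affine F_5-points: {(0, 2), (2, 4), (4, 3)}; count = 3.

For each of the 25 pairs (x, y) ∈ F_5², evaluate f(x, y) mod 5. Record the zeros.
  x = 0: [0↦2, 1↦3, 2↦0, 3↦4, 4↦1]  zeros at y ∈ {2}
  x = 1: [0↦2, 1↦4, 2↦1, 3↦4, 4↦4]  zeros at y ∈ ∅
  x = 2: [0↦3, 1↦4, 2↦4, 3↦4, 4↦0]  zeros at y ∈ {4}
  x = 3: [0↦4, 1↦2, 2↦3, 3↦3, 4↦3]  zeros at y ∈ ∅
  x = 4: [0↦4, 1↦2, 2↦2, 3↦0, 4↦2]  zeros at y ∈ {3}
Collecting zeros: affine points = {(0, 2), (2, 4), (4, 3)}.
Total count |C(F_5)_aff| = 3.


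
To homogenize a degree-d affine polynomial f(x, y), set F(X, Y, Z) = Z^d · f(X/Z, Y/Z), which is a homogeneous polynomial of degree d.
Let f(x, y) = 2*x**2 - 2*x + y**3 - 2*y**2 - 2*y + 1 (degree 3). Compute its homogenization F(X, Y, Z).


F(X, Y, Z) = 2*X**2*Z - 2*X*Z**2 + Y**3 - 2*Y**2*Z - 2*Y*Z**2 + Z**3

deg(f) = 3.
Substitute x = X/Z, y = Y/Z into f, then multiply by Z^3.
  monomial 2·x^2·y^0 ↦ 2·X^2·Y^0·Z^1.
  monomial -2·x^1·y^0 ↦ -2·X^1·Y^0·Z^2.
  monomial 1·x^0·y^3 ↦ 1·X^0·Y^3·Z^0.
  monomial -2·x^0·y^2 ↦ -2·X^0·Y^2·Z^1.
  monomial -2·x^0·y^1 ↦ -2·X^0·Y^1·Z^2.
  monomial 1·x^0·y^0 ↦ 1·X^0·Y^0·Z^3.
Collecting: F(X, Y, Z) = 2*X**2*Z - 2*X*Z**2 + Y**3 - 2*Y**2*Z - 2*Y*Z**2 + Z**3.


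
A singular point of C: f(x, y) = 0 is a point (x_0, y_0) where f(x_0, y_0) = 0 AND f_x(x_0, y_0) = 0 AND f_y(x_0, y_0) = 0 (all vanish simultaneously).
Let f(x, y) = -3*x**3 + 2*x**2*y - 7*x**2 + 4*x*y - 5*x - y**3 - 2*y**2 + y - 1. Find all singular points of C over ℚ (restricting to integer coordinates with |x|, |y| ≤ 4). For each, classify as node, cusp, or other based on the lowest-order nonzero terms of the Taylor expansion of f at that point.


Singular points: {(-1, -1)}; classification: cusp.

Compute partial derivatives:
  f_x = -9*x**2 + 4*x*y - 14*x + 4*y - 5.
  f_y = 2*x**2 + 4*x - 3*y**2 - 4*y + 1.
Scan x_0 ∈ {−4, ..., 4}. For each x_0, f_y(x_0, y) is a polynomial in y; find its integer roots y ∈ {−4, ..., 4}, then test f_x and f at those candidates.
  x = -4: f_y(-4, y) = -3*y**2 - 4*y + 17; no integer root y with |y| ≤ 4.
  x = -3: f_y(-3, y) = -3*y**2 - 4*y + 7; vanishes at y ∈ {1}. (-3, 1): f_x = -52 ≠ 0.
  x = -2: f_y(-2, y) = -3*y**2 - 4*y + 1; no integer root y with |y| ≤ 4.
  x = -1: f_y(-1, y) = -3*y**2 - 4*y - 1; vanishes at y ∈ {-1}. (-1, -1): f_x = 0, f = 0 — SINGULAR.
  x = 0: f_y(0, y) = -3*y**2 - 4*y + 1; no integer root y with |y| ≤ 4.
  x = 1: f_y(1, y) = -3*y**2 - 4*y + 7; vanishes at y ∈ {1}. (1, 1): f_x = -20 ≠ 0.
  x = 2: f_y(2, y) = -3*y**2 - 4*y + 17; no integer root y with |y| ≤ 4.
  x = 3: f_y(3, y) = -3*y**2 - 4*y + 31; no integer root y with |y| ≤ 4.
  x = 4: f_y(4, y) = -3*y**2 - 4*y + 49; no integer root y with |y| ≤ 4.
Only singular point on the grid: (-1, -1).
Classify: substitute x = -1 + u, y = -1 + v and expand: f = -3*u**3 + 2*u**2*v - v**3 + v**2.
No constant or linear terms (consistent with a singular point). Quadratic part: v**2. Cubic part: -3*u**3 + 2*u**2*v - v**3.
The quadratic part v**2 is a perfect square, so there is a single (double) tangent line v = 0, i.e. y = -1. Restricting the cubic part to that line (v = 0) leaves -3*u**3 ≠ 0, so f is not divisible by v and the branch is v² ≈ 3*u**3 to lowest order — this is a cusp.
Classification: cusp.


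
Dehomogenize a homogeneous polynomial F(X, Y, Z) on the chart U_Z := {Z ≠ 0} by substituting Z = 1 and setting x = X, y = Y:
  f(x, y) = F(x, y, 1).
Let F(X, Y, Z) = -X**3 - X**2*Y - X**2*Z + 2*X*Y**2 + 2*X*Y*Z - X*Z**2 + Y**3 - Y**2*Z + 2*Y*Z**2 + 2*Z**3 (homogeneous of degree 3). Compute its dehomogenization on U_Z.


f(x, y) = -x**3 - x**2*y - x**2 + 2*x*y**2 + 2*x*y - x + y**3 - y**2 + 2*y + 2

On U_Z we set Z = 1. Each monomial c·X^i·Y^j·Z^k in F becomes c·x^i·y^j·1^k = c·x^i·y^j.
Substituting Z = 1: F(X, Y, 1) = -x**3 - x**2*y - x**2 + 2*x*y**2 + 2*x*y - x + y**3 - y**2 + 2*y + 2.
Note: deg(f) ≤ deg(F) = 3; strict inequality happens when F is divisible by Z (lost terms).


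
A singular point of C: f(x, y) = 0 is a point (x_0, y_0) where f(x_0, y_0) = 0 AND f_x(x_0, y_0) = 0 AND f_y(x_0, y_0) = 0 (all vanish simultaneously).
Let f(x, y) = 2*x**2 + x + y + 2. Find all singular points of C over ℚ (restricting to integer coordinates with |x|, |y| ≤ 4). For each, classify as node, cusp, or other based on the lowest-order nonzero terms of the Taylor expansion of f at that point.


No singular points in the scanned grid; C is smooth there.

Compute partial derivatives:
  f_x = 4*x + 1.
  f_y = 1.
f_y = 1 is a nonzero constant, so f_y never vanishes: no point (x, y) can satisfy f = f_x = f_y = 0. In particular no (x, y) ∈ {−4, ..., 4}² is singular; the curve is smooth.


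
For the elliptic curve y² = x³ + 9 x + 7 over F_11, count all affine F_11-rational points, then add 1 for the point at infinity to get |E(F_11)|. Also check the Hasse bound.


Affine points = {(2, 0), (5, 1), (5, 10), (9, 5), (9, 6)}; affine count = 5; |E(F_11)| = 6.

Discriminant check: Δ ∝ 4a³ + 27b² = 4·9³ + 27·7² = 4·729 + 27·49 ≡ 4 (mod 11). Nonzero ⇒ E is nonsingular.
For each x ∈ F_11, compute rhs = x³ + 9·x + 7 mod 11, then count y ∈ F_11 with y² ≡ rhs.
  x = 0: rhs = 7, matching y values: none (0 points).
  x = 1: rhs = 6, matching y values: none (0 points).
  x = 2: rhs = 0, matching y values: 0 (1 points).
  x = 3: rhs = 6, matching y values: none (0 points).
  x = 4: rhs = 8, matching y values: none (0 points).
  x = 5: rhs = 1, matching y values: 1, 10 (2 points).
  x = 6: rhs = 2, matching y values: none (0 points).
  x = 7: rhs = 6, matching y values: none (0 points).
  x = 8: rhs = 8, matching y values: none (0 points).
  x = 9: rhs = 3, matching y values: 5, 6 (2 points).
  x = 10: rhs = 8, matching y values: none (0 points).
Total affine count: 5.
Full point count |E(F_11)| = 5 + 1 = 6.
Hasse bound: |6 − (11+1)| = |-6| = 6 ≤ 2√11 ≈ 6.6332 ✓.


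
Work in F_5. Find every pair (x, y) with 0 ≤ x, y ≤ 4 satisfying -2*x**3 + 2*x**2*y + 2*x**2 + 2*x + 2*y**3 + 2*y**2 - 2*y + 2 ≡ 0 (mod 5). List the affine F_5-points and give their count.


Affine F_5-points: ∅; count = 0.

For each of the 25 pairs (x, y) ∈ F_5², evaluate f(x, y) mod 5. Record the zeros.
  x = 0: [0↦2, 1↦4, 2↦2, 3↦3, 4↦4]  zeros at y ∈ ∅
  x = 1: [0↦4, 1↦3, 2↦3, 3↦1, 4↦4]  zeros at y ∈ ∅
  x = 2: [0↦3, 1↦3, 2↦4, 3↦3, 4↦2]  zeros at y ∈ ∅
  x = 3: [0↦2, 1↦2, 2↦3, 3↦2, 4↦1]  zeros at y ∈ ∅
  x = 4: [0↦4, 1↦3, 2↦3, 3↦1, 4↦4]  zeros at y ∈ ∅
Collecting zeros: affine points = ∅.
Total count |C(F_5)_aff| = 0.


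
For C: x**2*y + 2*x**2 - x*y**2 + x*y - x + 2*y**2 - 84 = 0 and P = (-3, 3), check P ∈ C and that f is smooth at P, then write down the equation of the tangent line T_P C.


Tangent line at P: -37*x + 36*y - 219 = 0.

Step 1: f(-3, 3) = 0, so P lies on C.
Step 2: partial derivatives
  f_x(x, y) = 2*x*y + 4*x - y**2 + y - 1, f_y(x, y) = x**2 - 2*x*y + x + 4*y.
  f_x(P) = -37, f_y(P) = 36 (gradient nonzero, so P is smooth).
Step 3: tangent line at P: -37·(x − -3) + 36·(y − 3) = 0.
Expanding: -37*x + 36*y - 219 = 0.


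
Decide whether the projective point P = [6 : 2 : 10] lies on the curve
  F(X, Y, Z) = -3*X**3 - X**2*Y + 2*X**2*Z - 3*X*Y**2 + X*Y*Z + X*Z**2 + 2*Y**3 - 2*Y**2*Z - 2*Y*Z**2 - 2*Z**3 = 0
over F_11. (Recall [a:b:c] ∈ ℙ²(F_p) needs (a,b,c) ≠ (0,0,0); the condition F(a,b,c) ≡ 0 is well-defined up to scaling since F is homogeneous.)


F(6,2,10) ≡ 10 (mod 11); P is NOT on the curve.

Evaluate F(6, 2, 10) term-by-term (mod 11).
  -3*X**3 ↦ -3·216·1·1 = -648
  -X**2*Y ↦ -1·36·2·1 = -72
  2*X**2*Z ↦ 2·36·1·10 = 720
  -3*X*Y**2 ↦ -3·6·4·1 = -72
  X*Y*Z ↦ 1·6·2·10 = 120
  X*Z**2 ↦ 1·6·1·100 = 600
  2*Y**3 ↦ 2·1·8·1 = 16
  -2*Y**2*Z ↦ -2·1·4·10 = -80
  -2*Y*Z**2 ↦ -2·1·2·100 = -400
  -2*Z**3 ↦ -2·1·1·1000 = -2000
Sum: F(6, 2, 10) = (-648) + (-72) + (720) + (-72) + (120) + (600) + (16) + (-80) + (-400) + (-2000) = -1816.
Reducing mod 11: -1816 ≡ 10 (mod 11).
Since F(a, b, c) ≡ 10 ≠ 0 (mod 11), P does NOT lie on the curve.


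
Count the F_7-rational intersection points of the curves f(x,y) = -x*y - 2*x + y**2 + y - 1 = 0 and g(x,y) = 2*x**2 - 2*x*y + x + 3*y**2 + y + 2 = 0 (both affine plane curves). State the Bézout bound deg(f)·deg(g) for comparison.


Common zeros: ∅; count = 0; Bézout bound = 4.

deg(f) = 2, deg(g) = 2, so Bézout bound = 4.
Scan x ∈ F_7. For each x, list the y ∈ F_7 with f(x, y) ≡ 0 and those with g(x, y) ≡ 0 (mod 7); the common zeros in that column are the intersection.
  x = 0: f ≡ 0 at y ∈ ∅; g ≡ 0 at y ∈ ∅; common: ∅.
  x = 1: f ≡ 0 at y ∈ ∅; g ≡ 0 at y ∈ {1, 4}; common: ∅.
  x = 2: f ≡ 0 at y ∈ {4}; g ≡ 0 at y ∈ ∅; common: ∅.
  x = 3: f ≡ 0 at y ∈ {0, 2}; g ≡ 0 at y ∈ {1, 3}; common: ∅.
  x = 4: f ≡ 0 at y ∈ ∅; g ≡ 0 at y ∈ ∅; common: ∅.
  x = 5: f ≡ 0 at y ∈ {1, 3}; g ≡ 0 at y ∈ ∅; common: ∅.
  x = 6: f ≡ 0 at y ∈ {6}; g ≡ 0 at y ∈ {2, 4}; common: ∅.
Collecting: common zeros = ∅, so the count is 0.
Comparison with the Bézout bound: 0 ≤ 4 = deg(f)·deg(g), as expected for curves with no common component (the affine F_7-count falls short of the bound because intersections may lie at infinity, over extension fields, or carry multiplicity).


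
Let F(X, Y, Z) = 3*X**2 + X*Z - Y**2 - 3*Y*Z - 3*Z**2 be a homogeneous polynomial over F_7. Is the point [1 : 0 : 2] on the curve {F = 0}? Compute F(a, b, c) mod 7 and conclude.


F(1,0,2) ≡ 0 (mod 7); P is on the curve.

Evaluate F(1, 0, 2) term-by-term (mod 7).
  3*X**2 ↦ 3·1·1·1 = 3
  X*Z ↦ 1·1·1·2 = 2
  -Y**2 ↦ -1·1·0·1 = 0
  -3*Y*Z ↦ -3·1·0·2 = 0
  -3*Z**2 ↦ -3·1·1·4 = -12
Sum: F(1, 0, 2) = (3) + (2) + (0) + (0) + (-12) = -7.
Reducing mod 7: -7 ≡ 0 (mod 7).
Since F(a, b, c) ≡ 0 (mod 7), P lies on the curve.


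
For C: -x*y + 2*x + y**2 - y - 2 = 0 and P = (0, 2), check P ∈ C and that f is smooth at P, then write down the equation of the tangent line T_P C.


Tangent line at P: 3*y - 6 = 0.

Step 1: f(0, 2) = 0, so P lies on C.
Step 2: partial derivatives
  f_x(x, y) = 2 - y, f_y(x, y) = -x + 2*y - 1.
  f_x(P) = 0, f_y(P) = 3 (gradient nonzero, so P is smooth).
Step 3: tangent line at P: 0·(x − 0) + 3·(y − 2) = 0.
Expanding: 3*y - 6 = 0.


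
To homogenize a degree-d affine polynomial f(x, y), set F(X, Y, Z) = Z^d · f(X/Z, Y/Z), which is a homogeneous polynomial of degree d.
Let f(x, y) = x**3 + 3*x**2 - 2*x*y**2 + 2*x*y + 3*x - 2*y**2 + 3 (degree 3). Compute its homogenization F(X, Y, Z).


F(X, Y, Z) = X**3 + 3*X**2*Z - 2*X*Y**2 + 2*X*Y*Z + 3*X*Z**2 - 2*Y**2*Z + 3*Z**3

deg(f) = 3.
Substitute x = X/Z, y = Y/Z into f, then multiply by Z^3.
  monomial 1·x^3·y^0 ↦ 1·X^3·Y^0·Z^0.
  monomial 3·x^2·y^0 ↦ 3·X^2·Y^0·Z^1.
  monomial -2·x^1·y^2 ↦ -2·X^1·Y^2·Z^0.
  monomial 2·x^1·y^1 ↦ 2·X^1·Y^1·Z^1.
  monomial 3·x^1·y^0 ↦ 3·X^1·Y^0·Z^2.
  monomial -2·x^0·y^2 ↦ -2·X^0·Y^2·Z^1.
  monomial 3·x^0·y^0 ↦ 3·X^0·Y^0·Z^3.
Collecting: F(X, Y, Z) = X**3 + 3*X**2*Z - 2*X*Y**2 + 2*X*Y*Z + 3*X*Z**2 - 2*Y**2*Z + 3*Z**3.


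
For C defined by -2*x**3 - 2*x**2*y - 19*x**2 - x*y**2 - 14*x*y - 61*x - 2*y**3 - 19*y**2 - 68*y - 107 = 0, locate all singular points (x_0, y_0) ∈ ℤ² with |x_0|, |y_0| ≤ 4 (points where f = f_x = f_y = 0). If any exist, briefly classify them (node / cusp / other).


Singular points: {(-2, -3)}; classification: node.

Compute partial derivatives:
  f_x = -6*x**2 - 4*x*y - 38*x - y**2 - 14*y - 61.
  f_y = -2*x**2 - 2*x*y - 14*x - 6*y**2 - 38*y - 68.
Scan x_0 ∈ {−4, ..., 4}. For each x_0, f_y(x_0, y) is a polynomial in y; find its integer roots y ∈ {−4, ..., 4}, then test f_x and f at those candidates.
  x = -4: f_y(-4, y) = -6*y**2 - 30*y - 44; no integer root y with |y| ≤ 4.
  x = -3: f_y(-3, y) = -6*y**2 - 32*y - 44; no integer root y with |y| ≤ 4.
  x = -2: f_y(-2, y) = -6*y**2 - 34*y - 48; vanishes at y ∈ {-3}. (-2, -3): f_x = 0, f = 0 — SINGULAR.
  x = -1: f_y(-1, y) = -6*y**2 - 36*y - 56; no integer root y with |y| ≤ 4.
  x = 0: f_y(0, y) = -6*y**2 - 38*y - 68; no integer root y with |y| ≤ 4.
  x = 1: f_y(1, y) = -6*y**2 - 40*y - 84; no integer root y with |y| ≤ 4.
  x = 2: f_y(2, y) = -6*y**2 - 42*y - 104; no integer root y with |y| ≤ 4.
  x = 3: f_y(3, y) = -6*y**2 - 44*y - 128; no integer root y with |y| ≤ 4.
  x = 4: f_y(4, y) = -6*y**2 - 46*y - 156; no integer root y with |y| ≤ 4.
Only singular point on the grid: (-2, -3).
Classify: substitute x = -2 + u, y = -3 + v and expand: f = -2*u**3 - 2*u**2*v - u**2 - u*v**2 - 2*v**3 + v**2.
No constant or linear terms (consistent with a singular point). Quadratic part: -u**2 + v**2. Cubic part: -2*u**3 - 2*u**2*v - u*v**2 - 2*v**3.
The quadratic part v**2 - u**2 = (v − u)(v + u) splits into two distinct linear factors, so there are two distinct tangent lines y − -3 = ±(x − -2) — this is a node (ordinary double point).
Classification: node.


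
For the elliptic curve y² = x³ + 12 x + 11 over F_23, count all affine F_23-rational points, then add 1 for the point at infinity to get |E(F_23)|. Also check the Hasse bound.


Affine points = {(1, 1), (1, 22), (4, 10), (4, 13), (5, 9), (5, 14), (6, 0), (7, 1), (7, 22), (10, 2), (10, 21), (11, 5), (11, 18), (13, 8), (13, 15), (14, 5), (14, 18), (15, 1), (15, 22), (21, 5), (21, 18)}; affine count = 21; |E(F_23)| = 22.

Discriminant check: Δ ∝ 4a³ + 27b² = 4·12³ + 27·11² = 4·1728 + 27·121 ≡ 13 (mod 23). Nonzero ⇒ E is nonsingular.
For each x ∈ F_23, compute rhs = x³ + 12·x + 11 mod 23, then count y ∈ F_23 with y² ≡ rhs.
  x = 0: rhs = 11, matching y values: none (0 points).
  x = 1: rhs = 1, matching y values: 1, 22 (2 points).
  x = 2: rhs = 20, matching y values: none (0 points).
  x = 3: rhs = 5, matching y values: none (0 points).
  x = 4: rhs = 8, matching y values: 10, 13 (2 points).
  x = 5: rhs = 12, matching y values: 9, 14 (2 points).
  x = 6: rhs = 0, matching y values: 0 (1 points).
  x = 7: rhs = 1, matching y values: 1, 22 (2 points).
  x = 8: rhs = 21, matching y values: none (0 points).
  x = 9: rhs = 20, matching y values: none (0 points).
  x = 10: rhs = 4, matching y values: 2, 21 (2 points).
  x = 11: rhs = 2, matching y values: 5, 18 (2 points).
  x = 12: rhs = 20, matching y values: none (0 points).
  x = 13: rhs = 18, matching y values: 8, 15 (2 points).
  x = 14: rhs = 2, matching y values: 5, 18 (2 points).
  x = 15: rhs = 1, matching y values: 1, 22 (2 points).
  x = 16: rhs = 21, matching y values: none (0 points).
  x = 17: rhs = 22, matching y values: none (0 points).
  x = 18: rhs = 10, matching y values: none (0 points).
  x = 19: rhs = 14, matching y values: none (0 points).
  x = 20: rhs = 17, matching y values: none (0 points).
  x = 21: rhs = 2, matching y values: 5, 18 (2 points).
  x = 22: rhs = 21, matching y values: none (0 points).
Total affine count: 21.
Full point count |E(F_23)| = 21 + 1 = 22.
Hasse bound: |22 − (23+1)| = |-2| = 2 ≤ 2√23 ≈ 9.5917 ✓.


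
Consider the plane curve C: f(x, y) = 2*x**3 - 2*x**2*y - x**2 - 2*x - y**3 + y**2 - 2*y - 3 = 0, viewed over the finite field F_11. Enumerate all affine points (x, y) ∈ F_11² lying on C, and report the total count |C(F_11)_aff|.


Affine F_11-points: {(0, 2), (1, 8), (3, 6), (3, 8), (3, 9), (5, 4), (7, 7), (10, 8)}; count = 8.

For each of the 121 pairs (x, y) ∈ F_11², evaluate f(x, y) mod 11. Record the zeros.
  x = 0: [0↦8, 1↦6, 2↦0, 3↦6, 4↦7, 5↦8, 6↦3, 7↦8, 8↦6, 9↦2, 10↦1]  zeros at y ∈ {2}
  x = 1: [0↦7, 1↦3, 2↦6, 3↦10, 4↦9, 5↦8, 6↦1, 7↦4, 8↦0, 9↦5, 10↦2]  zeros at y ∈ {8}
  x = 2: [0↦5, 1↦6, 2↦3, 3↦1, 4↦5, 5↦9, 6↦7, 7↦4, 8↦5, 9↦4, 10↦6]  zeros at y ∈ ∅
  x = 3: [0↦3, 1↦5, 2↦3, 3↦2, 4↦7, 5↦1, 6↦0, 7↦9, 8↦0, 9↦0, 10↦3]  zeros at y ∈ {6, 8, 9}
  x = 4: [0↦2, 1↦1, 2↦7, 3↦3, 4↦5, 5↦7, 6↦3, 7↦9, 8↦8, 9↦5, 10↦5]  zeros at y ∈ ∅
  x = 5: [0↦3, 1↦6, 2↦5, 3↦5, 4↦0, 5↦6, 6↦6, 7↦5, 8↦8, 9↦9, 10↦2]  zeros at y ∈ {4}
  x = 6: [0↦7, 1↦10, 2↦9, 3↦9, 4↦4, 5↦10, 6↦10, 7↦9, 8↦1, 9↦2, 10↦6]  zeros at y ∈ ∅
  x = 7: [0↦4, 1↦3, 2↦9, 3↦5, 4↦7, 5↦9, 6↦5, 7↦0, 8↦10, 9↦7, 10↦7]  zeros at y ∈ {7}
  x = 8: [0↦6, 1↦8, 2↦6, 3↦5, 4↦10, 5↦4, 6↦3, 7↦1, 8↦3, 9↦3, 10↦6]  zeros at y ∈ ∅
  x = 9: [0↦3, 1↦4, 2↦1, 3↦10, 4↦3, 5↦7, 6↦5, 7↦2, 8↦3, 9↦2, 10↦4]  zeros at y ∈ ∅
  x = 10: [0↦7, 1↦3, 2↦6, 3↦10, 4↦9, 5↦8, 6↦1, 7↦4, 8↦0, 9↦5, 10↦2]  zeros at y ∈ {8}
Collecting zeros: affine points = {(0, 2), (1, 8), (3, 6), (3, 8), (3, 9), (5, 4), (7, 7), (10, 8)}.
Total count |C(F_11)_aff| = 8.


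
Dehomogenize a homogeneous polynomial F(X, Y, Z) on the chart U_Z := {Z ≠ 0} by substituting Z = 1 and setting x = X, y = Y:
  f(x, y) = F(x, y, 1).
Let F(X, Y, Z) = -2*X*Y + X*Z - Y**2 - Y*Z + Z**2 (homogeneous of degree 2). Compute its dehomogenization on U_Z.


f(x, y) = -2*x*y + x - y**2 - y + 1

On U_Z we set Z = 1. Each monomial c·X^i·Y^j·Z^k in F becomes c·x^i·y^j·1^k = c·x^i·y^j.
Substituting Z = 1: F(X, Y, 1) = -2*x*y + x - y**2 - y + 1.
Note: deg(f) ≤ deg(F) = 2; strict inequality happens when F is divisible by Z (lost terms).


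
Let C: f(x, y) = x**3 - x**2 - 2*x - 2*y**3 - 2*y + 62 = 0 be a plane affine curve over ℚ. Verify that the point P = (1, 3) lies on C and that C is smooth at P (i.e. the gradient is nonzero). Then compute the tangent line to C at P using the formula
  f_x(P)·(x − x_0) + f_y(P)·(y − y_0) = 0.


Tangent line at P: -x - 56*y + 169 = 0.

Step 1: f(1, 3) = 0, so P lies on C.
Step 2: partial derivatives
  f_x(x, y) = 3*x**2 - 2*x - 2, f_y(x, y) = -6*y**2 - 2.
  f_x(P) = -1, f_y(P) = -56 (gradient nonzero, so P is smooth).
Step 3: tangent line at P: -1·(x − 1) + -56·(y − 3) = 0.
Expanding: -x - 56*y + 169 = 0.


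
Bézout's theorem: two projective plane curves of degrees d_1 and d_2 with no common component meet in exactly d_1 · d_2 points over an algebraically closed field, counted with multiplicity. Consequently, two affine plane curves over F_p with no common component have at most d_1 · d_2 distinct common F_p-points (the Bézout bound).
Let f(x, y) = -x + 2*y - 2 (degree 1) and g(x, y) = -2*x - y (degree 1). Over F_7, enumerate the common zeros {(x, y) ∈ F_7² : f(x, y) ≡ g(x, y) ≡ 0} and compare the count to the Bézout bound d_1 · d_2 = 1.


Common zeros: {(1, 5)}; count = 1; Bézout bound = 1.

deg(f) = 1, deg(g) = 1, so Bézout bound = 1.
Scan x ∈ F_7. For each x, list the y ∈ F_7 with f(x, y) ≡ 0 and those with g(x, y) ≡ 0 (mod 7); the common zeros in that column are the intersection.
  x = 0: f ≡ 0 at y ∈ {1}; g ≡ 0 at y ∈ {0}; common: ∅.
  x = 1: f ≡ 0 at y ∈ {5}; g ≡ 0 at y ∈ {5}; common: {5}.
  x = 2: f ≡ 0 at y ∈ {2}; g ≡ 0 at y ∈ {3}; common: ∅.
  x = 3: f ≡ 0 at y ∈ {6}; g ≡ 0 at y ∈ {1}; common: ∅.
  x = 4: f ≡ 0 at y ∈ {3}; g ≡ 0 at y ∈ {6}; common: ∅.
  x = 5: f ≡ 0 at y ∈ {0}; g ≡ 0 at y ∈ {4}; common: ∅.
  x = 6: f ≡ 0 at y ∈ {4}; g ≡ 0 at y ∈ {2}; common: ∅.
Collecting: common zeros = {(1, 5)}, so the count is 1.
Comparison with the Bézout bound: 1 ≤ 1 = deg(f)·deg(g), as expected for curves with no common component (the bound is attained).


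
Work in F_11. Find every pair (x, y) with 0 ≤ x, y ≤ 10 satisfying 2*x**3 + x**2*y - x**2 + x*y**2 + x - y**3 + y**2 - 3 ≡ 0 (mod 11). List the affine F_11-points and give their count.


Affine F_11-points: {(0, 7), (0, 8), (2, 0), (2, 4), (2, 10), (5, 9), (5, 10), (6, 9), (7, 9), (9, 6)}; count = 10.

For each of the 121 pairs (x, y) ∈ F_11², evaluate f(x, y) mod 11. Record the zeros.
  x = 0: [0↦8, 1↦8, 2↦4, 3↦1, 4↦4, 5↦7, 6↦4, 7↦0, 8↦0, 9↦9, 10↦10]  zeros at y ∈ {7, 8}
  x = 1: [0↦10, 1↦1, 2↦1, 3↦4, 4↦4, 5↦6, 6↦4, 7↦3, 8↦8, 9↦2, 10↦1]  zeros at y ∈ ∅
  x = 2: [0↦0, 1↦6, 2↦1, 3↦1, 4↦0, 5↦3, 6↦4, 7↦8, 8↦9, 9↦1, 10↦0]  zeros at y ∈ {0, 4, 10}
  x = 3: [0↦1, 1↦2, 2↦5, 3↦4, 4↦4, 5↦10, 6↦5, 7↦5, 8↦4, 9↦7, 10↦8]  zeros at y ∈ ∅
  x = 4: [0↦3, 1↦1, 2↦3, 3↦3, 4↦6, 5↦6, 6↦8, 7↦6, 8↦5, 9↦10, 10↦4]  zeros at y ∈ ∅
  x = 5: [0↦7, 1↦4, 2↦7, 3↦10, 4↦7, 5↦3, 6↦3, 7↦1, 8↦2, 9↦0, 10↦0]  zeros at y ∈ {9, 10}
  x = 6: [0↦3, 1↦1, 2↦7, 3↦4, 4↦8, 5↦2, 6↦2, 7↦2, 8↦7, 9↦0, 10↦8]  zeros at y ∈ {9}
  x = 7: [0↦3, 1↦4, 2↦4, 3↦8, 4↦10, 5↦4, 6↦6, 7↦10, 8↦10, 9↦0, 10↦7]  zeros at y ∈ {9}
  x = 8: [0↦8, 1↦3, 2↦10, 3↦1, 4↦3, 5↦10, 6↦5, 7↦4, 8↦1, 9↦1, 10↦9]  zeros at y ∈ ∅
  x = 9: [0↦8, 1↦10, 2↦4, 3↦6, 4↦10, 5↦10, 6↦0, 7↦7, 8↦3, 9↦4, 10↦4]  zeros at y ∈ {6}
  x = 10: [0↦4, 1↦4, 2↦9, 3↦2, 4↦10, 5↦5, 6↦3, 7↦9, 8↦6, 9↦10, 10↦4]  zeros at y ∈ ∅
Collecting zeros: affine points = {(0, 7), (0, 8), (2, 0), (2, 4), (2, 10), (5, 9), (5, 10), (6, 9), (7, 9), (9, 6)}.
Total count |C(F_11)_aff| = 10.


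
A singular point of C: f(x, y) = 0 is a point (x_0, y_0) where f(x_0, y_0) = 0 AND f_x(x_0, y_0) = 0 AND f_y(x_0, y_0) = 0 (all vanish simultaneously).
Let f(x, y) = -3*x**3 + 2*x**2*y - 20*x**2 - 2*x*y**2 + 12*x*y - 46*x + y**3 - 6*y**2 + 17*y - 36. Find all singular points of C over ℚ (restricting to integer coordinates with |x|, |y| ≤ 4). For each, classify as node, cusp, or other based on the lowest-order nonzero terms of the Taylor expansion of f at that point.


Singular points: {(-2, 1)}; classification: cusp.

Compute partial derivatives:
  f_x = -9*x**2 + 4*x*y - 40*x - 2*y**2 + 12*y - 46.
  f_y = 2*x**2 - 4*x*y + 12*x + 3*y**2 - 12*y + 17.
Scan x_0 ∈ {−4, ..., 4}. For each x_0, f_y(x_0, y) is a polynomial in y; find its integer roots y ∈ {−4, ..., 4}, then test f_x and f at those candidates.
  x = -4: f_y(-4, y) = 3*y**2 + 4*y + 1; vanishes at y ∈ {-1}. (-4, -1): f_x = -28 ≠ 0.
  x = -3: f_y(-3, y) = 3*y**2 - 1; no integer root y with |y| ≤ 4.
  x = -2: f_y(-2, y) = 3*y**2 - 4*y + 1; vanishes at y ∈ {1}. (-2, 1): f_x = 0, f = 0 — SINGULAR.
  x = -1: f_y(-1, y) = 3*y**2 - 8*y + 7; no integer root y with |y| ≤ 4.
  x = 0: f_y(0, y) = 3*y**2 - 12*y + 17; no integer root y with |y| ≤ 4.
  x = 1: f_y(1, y) = 3*y**2 - 16*y + 31; no integer root y with |y| ≤ 4.
  x = 2: f_y(2, y) = 3*y**2 - 20*y + 49; no integer root y with |y| ≤ 4.
  x = 3: f_y(3, y) = 3*y**2 - 24*y + 71; no integer root y with |y| ≤ 4.
  x = 4: f_y(4, y) = 3*y**2 - 28*y + 97; no integer root y with |y| ≤ 4.
Only singular point on the grid: (-2, 1).
Classify: substitute x = -2 + u, y = 1 + v and expand: f = -3*u**3 + 2*u**2*v - 2*u*v**2 + v**3 + v**2.
No constant or linear terms (consistent with a singular point). Quadratic part: v**2. Cubic part: -3*u**3 + 2*u**2*v - 2*u*v**2 + v**3.
The quadratic part v**2 is a perfect square, so there is a single (double) tangent line v = 0, i.e. y = 1. Restricting the cubic part to that line (v = 0) leaves -3*u**3 ≠ 0, so f is not divisible by v and the branch is v² ≈ 3*u**3 to lowest order — this is a cusp.
Classification: cusp.


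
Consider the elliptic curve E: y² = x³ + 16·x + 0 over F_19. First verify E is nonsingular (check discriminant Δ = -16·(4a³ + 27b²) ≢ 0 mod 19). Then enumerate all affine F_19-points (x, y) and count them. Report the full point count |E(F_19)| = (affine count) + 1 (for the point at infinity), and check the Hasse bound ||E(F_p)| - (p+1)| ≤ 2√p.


Affine points = {(0, 0), (1, 6), (1, 13), (10, 1), (10, 18), (11, 5), (11, 14), (12, 1), (12, 18), (13, 7), (13, 12), (14, 2), (14, 17), (15, 9), (15, 10), (16, 1), (16, 18), (17, 6), (17, 13)}; affine count = 19; |E(F_19)| = 20.

Discriminant check: Δ ∝ 4a³ + 27b² = 4·16³ + 27·0² = 4·4096 + 27·0 ≡ 6 (mod 19). Nonzero ⇒ E is nonsingular.
For each x ∈ F_19, compute rhs = x³ + 16·x + 0 mod 19, then count y ∈ F_19 with y² ≡ rhs.
  x = 0: rhs = 0, matching y values: 0 (1 points).
  x = 1: rhs = 17, matching y values: 6, 13 (2 points).
  x = 2: rhs = 2, matching y values: none (0 points).
  x = 3: rhs = 18, matching y values: none (0 points).
  x = 4: rhs = 14, matching y values: none (0 points).
  x = 5: rhs = 15, matching y values: none (0 points).
  x = 6: rhs = 8, matching y values: none (0 points).
  x = 7: rhs = 18, matching y values: none (0 points).
  x = 8: rhs = 13, matching y values: none (0 points).
  x = 9: rhs = 18, matching y values: none (0 points).
  x = 10: rhs = 1, matching y values: 1, 18 (2 points).
  x = 11: rhs = 6, matching y values: 5, 14 (2 points).
  x = 12: rhs = 1, matching y values: 1, 18 (2 points).
  x = 13: rhs = 11, matching y values: 7, 12 (2 points).
  x = 14: rhs = 4, matching y values: 2, 17 (2 points).
  x = 15: rhs = 5, matching y values: 9, 10 (2 points).
  x = 16: rhs = 1, matching y values: 1, 18 (2 points).
  x = 17: rhs = 17, matching y values: 6, 13 (2 points).
  x = 18: rhs = 2, matching y values: none (0 points).
Total affine count: 19.
Full point count |E(F_19)| = 19 + 1 = 20.
Hasse bound: |20 − (19+1)| = |0| = 0 ≤ 2√19 ≈ 8.7178 ✓.


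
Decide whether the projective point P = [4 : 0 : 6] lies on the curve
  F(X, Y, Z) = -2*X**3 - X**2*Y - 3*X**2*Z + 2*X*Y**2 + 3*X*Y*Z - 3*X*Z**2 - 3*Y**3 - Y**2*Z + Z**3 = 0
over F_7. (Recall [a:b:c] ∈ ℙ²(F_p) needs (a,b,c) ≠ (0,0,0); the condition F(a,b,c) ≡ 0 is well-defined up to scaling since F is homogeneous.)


F(4,0,6) ≡ 5 (mod 7); P is NOT on the curve.

Evaluate F(4, 0, 6) term-by-term (mod 7).
  -2*X**3 ↦ -2·64·1·1 = -128
  -X**2*Y ↦ -1·16·0·1 = 0
  -3*X**2*Z ↦ -3·16·1·6 = -288
  2*X*Y**2 ↦ 2·4·0·1 = 0
  3*X*Y*Z ↦ 3·4·0·6 = 0
  -3*X*Z**2 ↦ -3·4·1·36 = -432
  -3*Y**3 ↦ -3·1·0·1 = 0
  -Y**2*Z ↦ -1·1·0·6 = 0
  Z**3 ↦ 1·1·1·216 = 216
Sum: F(4, 0, 6) = (-128) + (0) + (-288) + (0) + (0) + (-432) + (0) + (0) + (216) = -632.
Reducing mod 7: -632 ≡ 5 (mod 7).
Since F(a, b, c) ≡ 5 ≠ 0 (mod 7), P does NOT lie on the curve.


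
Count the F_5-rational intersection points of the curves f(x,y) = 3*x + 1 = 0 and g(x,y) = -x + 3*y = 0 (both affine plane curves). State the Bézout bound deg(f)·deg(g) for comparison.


Common zeros: {(3, 1)}; count = 1; Bézout bound = 1.

deg(f) = 1, deg(g) = 1, so Bézout bound = 1.
Scan x ∈ F_5. For each x, list the y ∈ F_5 with f(x, y) ≡ 0 and those with g(x, y) ≡ 0 (mod 5); the common zeros in that column are the intersection.
  x = 0: f ≡ 0 at y ∈ ∅; g ≡ 0 at y ∈ {0}; common: ∅.
  x = 1: f ≡ 0 at y ∈ ∅; g ≡ 0 at y ∈ {2}; common: ∅.
  x = 2: f ≡ 0 at y ∈ ∅; g ≡ 0 at y ∈ {4}; common: ∅.
  x = 3: f ≡ 0 at y ∈ {0, 1, 2, 3, 4}; g ≡ 0 at y ∈ {1}; common: {1}.
  x = 4: f ≡ 0 at y ∈ ∅; g ≡ 0 at y ∈ {3}; common: ∅.
Collecting: common zeros = {(3, 1)}, so the count is 1.
Comparison with the Bézout bound: 1 ≤ 1 = deg(f)·deg(g), as expected for curves with no common component (the bound is attained).


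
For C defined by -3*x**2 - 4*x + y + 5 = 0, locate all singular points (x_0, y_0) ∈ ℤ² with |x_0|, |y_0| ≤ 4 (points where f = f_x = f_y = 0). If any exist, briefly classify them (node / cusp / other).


No singular points in the scanned grid; C is smooth there.

Compute partial derivatives:
  f_x = -6*x - 4.
  f_y = 1.
f_y = 1 is a nonzero constant, so f_y never vanishes: no point (x, y) can satisfy f = f_x = f_y = 0. In particular no (x, y) ∈ {−4, ..., 4}² is singular; the curve is smooth.


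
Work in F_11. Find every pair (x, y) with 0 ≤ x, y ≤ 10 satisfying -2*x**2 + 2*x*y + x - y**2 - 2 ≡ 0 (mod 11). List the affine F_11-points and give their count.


Affine F_11-points: {(0, 3), (0, 8), (1, 4), (1, 9), (3, 8), (3, 9), (5, 5), (6, 5), (6, 7), (7, 7), (9, 3), (9, 4)}; count = 12.

For each of the 121 pairs (x, y) ∈ F_11², evaluate f(x, y) mod 11. Record the zeros.
  x = 0: [0↦9, 1↦8, 2↦5, 3↦0, 4↦4, 5↦6, 6↦6, 7↦4, 8↦0, 9↦5, 10↦8]  zeros at y ∈ {3, 8}
  x = 1: [0↦8, 1↦9, 2↦8, 3↦5, 4↦0, 5↦4, 6↦6, 7↦6, 8↦4, 9↦0, 10↦5]  zeros at y ∈ {4, 9}
  x = 2: [0↦3, 1↦6, 2↦7, 3↦6, 4↦3, 5↦9, 6↦2, 7↦4, 8↦4, 9↦2, 10↦9]  zeros at y ∈ ∅
  x = 3: [0↦5, 1↦10, 2↦2, 3↦3, 4↦2, 5↦10, 6↦5, 7↦9, 8↦0, 9↦0, 10↦9]  zeros at y ∈ {8, 9}
  x = 4: [0↦3, 1↦10, 2↦4, 3↦7, 4↦8, 5↦7, 6↦4, 7↦10, 8↦3, 9↦5, 10↦5]  zeros at y ∈ ∅
  x = 5: [0↦8, 1↦6, 2↦2, 3↦7, 4↦10, 5↦0, 6↦10, 7↦7, 8↦2, 9↦6, 10↦8]  zeros at y ∈ {5}
  x = 6: [0↦9, 1↦9, 2↦7, 3↦3, 4↦8, 5↦0, 6↦1, 7↦0, 8↦8, 9↦3, 10↦7]  zeros at y ∈ {5, 7}
  x = 7: [0↦6, 1↦8, 2↦8, 3↦6, 4↦2, 5↦7, 6↦10, 7↦0, 8↦10, 9↦7, 10↦2]  zeros at y ∈ {7}
  x = 8: [0↦10, 1↦3, 2↦5, 3↦5, 4↦3, 5↦10, 6↦4, 7↦7, 8↦8, 9↦7, 10↦4]  zeros at y ∈ ∅
  x = 9: [0↦10, 1↦5, 2↦9, 3↦0, 4↦0, 5↦9, 6↦5, 7↦10, 8↦2, 9↦3, 10↦2]  zeros at y ∈ {3, 4}
  x = 10: [0↦6, 1↦3, 2↦9, 3↦2, 4↦4, 5↦4, 6↦2, 7↦9, 8↦3, 9↦6, 10↦7]  zeros at y ∈ ∅
Collecting zeros: affine points = {(0, 3), (0, 8), (1, 4), (1, 9), (3, 8), (3, 9), (5, 5), (6, 5), (6, 7), (7, 7), (9, 3), (9, 4)}.
Total count |C(F_11)_aff| = 12.


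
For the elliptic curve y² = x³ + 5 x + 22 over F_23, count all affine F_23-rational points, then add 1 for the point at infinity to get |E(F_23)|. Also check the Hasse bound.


Affine points = {(3, 8), (3, 15), (7, 3), (7, 20), (12, 4), (12, 19), (16, 9), (16, 14), (17, 11), (17, 12), (20, 7), (20, 16), (21, 2), (21, 21), (22, 4), (22, 19)}; affine count = 16; |E(F_23)| = 17.

Discriminant check: Δ ∝ 4a³ + 27b² = 4·5³ + 27·22² = 4·125 + 27·484 ≡ 21 (mod 23). Nonzero ⇒ E is nonsingular.
For each x ∈ F_23, compute rhs = x³ + 5·x + 22 mod 23, then count y ∈ F_23 with y² ≡ rhs.
  x = 0: rhs = 22, matching y values: none (0 points).
  x = 1: rhs = 5, matching y values: none (0 points).
  x = 2: rhs = 17, matching y values: none (0 points).
  x = 3: rhs = 18, matching y values: 8, 15 (2 points).
  x = 4: rhs = 14, matching y values: none (0 points).
  x = 5: rhs = 11, matching y values: none (0 points).
  x = 6: rhs = 15, matching y values: none (0 points).
  x = 7: rhs = 9, matching y values: 3, 20 (2 points).
  x = 8: rhs = 22, matching y values: none (0 points).
  x = 9: rhs = 14, matching y values: none (0 points).
  x = 10: rhs = 14, matching y values: none (0 points).
  x = 11: rhs = 5, matching y values: none (0 points).
  x = 12: rhs = 16, matching y values: 4, 19 (2 points).
  x = 13: rhs = 7, matching y values: none (0 points).
  x = 14: rhs = 7, matching y values: none (0 points).
  x = 15: rhs = 22, matching y values: none (0 points).
  x = 16: rhs = 12, matching y values: 9, 14 (2 points).
  x = 17: rhs = 6, matching y values: 11, 12 (2 points).
  x = 18: rhs = 10, matching y values: none (0 points).
  x = 19: rhs = 7, matching y values: none (0 points).
  x = 20: rhs = 3, matching y values: 7, 16 (2 points).
  x = 21: rhs = 4, matching y values: 2, 21 (2 points).
  x = 22: rhs = 16, matching y values: 4, 19 (2 points).
Total affine count: 16.
Full point count |E(F_23)| = 16 + 1 = 17.
Hasse bound: |17 − (23+1)| = |-7| = 7 ≤ 2√23 ≈ 9.5917 ✓.


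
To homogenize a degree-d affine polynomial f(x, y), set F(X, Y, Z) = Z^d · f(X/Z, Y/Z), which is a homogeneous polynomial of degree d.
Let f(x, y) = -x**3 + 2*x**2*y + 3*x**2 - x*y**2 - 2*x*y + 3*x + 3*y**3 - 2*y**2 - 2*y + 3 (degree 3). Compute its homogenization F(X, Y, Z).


F(X, Y, Z) = -X**3 + 2*X**2*Y + 3*X**2*Z - X*Y**2 - 2*X*Y*Z + 3*X*Z**2 + 3*Y**3 - 2*Y**2*Z - 2*Y*Z**2 + 3*Z**3

deg(f) = 3.
Substitute x = X/Z, y = Y/Z into f, then multiply by Z^3.
  monomial -1·x^3·y^0 ↦ -1·X^3·Y^0·Z^0.
  monomial 2·x^2·y^1 ↦ 2·X^2·Y^1·Z^0.
  monomial 3·x^2·y^0 ↦ 3·X^2·Y^0·Z^1.
  monomial -1·x^1·y^2 ↦ -1·X^1·Y^2·Z^0.
  monomial -2·x^1·y^1 ↦ -2·X^1·Y^1·Z^1.
  monomial 3·x^1·y^0 ↦ 3·X^1·Y^0·Z^2.
  monomial 3·x^0·y^3 ↦ 3·X^0·Y^3·Z^0.
  monomial -2·x^0·y^2 ↦ -2·X^0·Y^2·Z^1.
  monomial -2·x^0·y^1 ↦ -2·X^0·Y^1·Z^2.
  monomial 3·x^0·y^0 ↦ 3·X^0·Y^0·Z^3.
Collecting: F(X, Y, Z) = -X**3 + 2*X**2*Y + 3*X**2*Z - X*Y**2 - 2*X*Y*Z + 3*X*Z**2 + 3*Y**3 - 2*Y**2*Z - 2*Y*Z**2 + 3*Z**3.


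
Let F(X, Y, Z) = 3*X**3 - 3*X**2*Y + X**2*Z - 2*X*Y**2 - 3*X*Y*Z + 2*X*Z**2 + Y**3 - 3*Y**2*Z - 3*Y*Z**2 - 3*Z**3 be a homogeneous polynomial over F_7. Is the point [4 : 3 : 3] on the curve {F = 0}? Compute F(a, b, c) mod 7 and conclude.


F(4,3,3) ≡ 3 (mod 7); P is NOT on the curve.

Evaluate F(4, 3, 3) term-by-term (mod 7).
  3*X**3 ↦ 3·64·1·1 = 192
  -3*X**2*Y ↦ -3·16·3·1 = -144
  X**2*Z ↦ 1·16·1·3 = 48
  -2*X*Y**2 ↦ -2·4·9·1 = -72
  -3*X*Y*Z ↦ -3·4·3·3 = -108
  2*X*Z**2 ↦ 2·4·1·9 = 72
  Y**3 ↦ 1·1·27·1 = 27
  -3*Y**2*Z ↦ -3·1·9·3 = -81
  -3*Y*Z**2 ↦ -3·1·3·9 = -81
  -3*Z**3 ↦ -3·1·1·27 = -81
Sum: F(4, 3, 3) = (192) + (-144) + (48) + (-72) + (-108) + (72) + (27) + (-81) + (-81) + (-81) = -228.
Reducing mod 7: -228 ≡ 3 (mod 7).
Since F(a, b, c) ≡ 3 ≠ 0 (mod 7), P does NOT lie on the curve.


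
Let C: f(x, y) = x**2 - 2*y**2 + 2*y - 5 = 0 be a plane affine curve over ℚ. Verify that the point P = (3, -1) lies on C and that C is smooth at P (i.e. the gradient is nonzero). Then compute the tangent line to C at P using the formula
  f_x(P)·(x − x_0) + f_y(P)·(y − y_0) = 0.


Tangent line at P: 6*x + 6*y - 12 = 0.

Step 1: f(3, -1) = 0, so P lies on C.
Step 2: partial derivatives
  f_x(x, y) = 2*x, f_y(x, y) = 2 - 4*y.
  f_x(P) = 6, f_y(P) = 6 (gradient nonzero, so P is smooth).
Step 3: tangent line at P: 6·(x − 3) + 6·(y − -1) = 0.
Expanding: 6*x + 6*y - 12 = 0.


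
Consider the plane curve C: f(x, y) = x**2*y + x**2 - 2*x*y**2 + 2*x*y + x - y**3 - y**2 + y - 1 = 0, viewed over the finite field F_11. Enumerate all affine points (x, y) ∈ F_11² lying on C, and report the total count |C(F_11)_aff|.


Affine F_11-points: {(0, 2), (0, 4), (1, 2), (1, 8), (1, 9), (3, 0), (3, 5), (3, 10), (4, 8), (5, 3), (6, 3), (7, 0), (9, 4), (9, 5), (10, 9)}; count = 15.

For each of the 121 pairs (x, y) ∈ F_11², evaluate f(x, y) mod 11. Record the zeros.
  x = 0: [0↦10, 1↦9, 2↦0, 3↦10, 4↦0, 5↦8, 6↦6, 7↦10, 8↦3, 9↦1, 10↦9]  zeros at y ∈ {2, 4}
  x = 1: [0↦1, 1↦1, 2↦0, 3↦3, 4↦4, 5↦8, 6↦9, 7↦1, 8↦0, 9↦0, 10↦6]  zeros at y ∈ {2, 8, 9}
  x = 2: [0↦5, 1↦8, 2↦6, 3↦4, 4↦7, 5↦9, 6↦4, 7↦8, 8↦4, 9↦8, 10↦3]  zeros at y ∈ ∅
  x = 3: [0↦0, 1↦8, 2↦7, 3↦2, 4↦9, 5↦0, 6↦2, 7↦9, 8↦4, 9↦3, 10↦0]  zeros at y ∈ {0, 5, 10}
  x = 4: [0↦8, 1↦1, 2↦3, 3↦8, 4↦10, 5↦3, 6↦3, 7↦4, 8↦0, 9↦7, 10↦8]  zeros at y ∈ {8}
  x = 5: [0↦7, 1↦9, 2↦5, 3↦0, 4↦10, 5↦7, 6↦7, 7↦4, 8↦3, 9↦9, 10↦5]  zeros at y ∈ {3}
  x = 6: [0↦8, 1↦10, 2↦2, 3↦0, 4↦9, 5↦1, 6↦3, 7↦9, 8↦2, 9↦9, 10↦2]  zeros at y ∈ {3}
  x = 7: [0↦0, 1↦4, 2↦5, 3↦8, 4↦7, 5↦7, 6↦2, 7↦8, 8↦8, 9↦7, 10↦10]  zeros at y ∈ {0}
  x = 8: [0↦5, 1↦2, 2↦3, 3↦2, 4↦4, 5↦3, 6↦4, 7↦1, 8↦10, 9↦3, 10↦7]  zeros at y ∈ ∅
  x = 9: [0↦1, 1↦4, 2↦7, 3↦4, 4↦0, 5↦0, 6↦9, 7↦10, 8↦8, 9↦8, 10↦4]  zeros at y ∈ {4, 5}
  x = 10: [0↦10, 1↦10, 2↦6, 3↦3, 4↦6, 5↦9, 6↦6, 7↦2, 8↦2, 9↦0, 10↦1]  zeros at y ∈ {9}
Collecting zeros: affine points = {(0, 2), (0, 4), (1, 2), (1, 8), (1, 9), (3, 0), (3, 5), (3, 10), (4, 8), (5, 3), (6, 3), (7, 0), (9, 4), (9, 5), (10, 9)}.
Total count |C(F_11)_aff| = 15.


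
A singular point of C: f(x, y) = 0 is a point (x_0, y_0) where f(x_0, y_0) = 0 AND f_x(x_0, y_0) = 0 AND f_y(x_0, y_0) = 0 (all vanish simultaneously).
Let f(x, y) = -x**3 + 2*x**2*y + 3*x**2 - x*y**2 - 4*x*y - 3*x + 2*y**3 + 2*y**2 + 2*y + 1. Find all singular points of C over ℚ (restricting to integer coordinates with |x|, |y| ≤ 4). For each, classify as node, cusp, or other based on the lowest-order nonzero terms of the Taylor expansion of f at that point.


Singular points: {(1, 0)}; classification: cusp.

Compute partial derivatives:
  f_x = -3*x**2 + 4*x*y + 6*x - y**2 - 4*y - 3.
  f_y = 2*x**2 - 2*x*y - 4*x + 6*y**2 + 4*y + 2.
Scan x_0 ∈ {−4, ..., 4}. For each x_0, f_y(x_0, y) is a polynomial in y; find its integer roots y ∈ {−4, ..., 4}, then test f_x and f at those candidates.
  x = -4: f_y(-4, y) = 6*y**2 + 12*y + 50; no integer root y with |y| ≤ 4.
  x = -3: f_y(-3, y) = 6*y**2 + 10*y + 32; no integer root y with |y| ≤ 4.
  x = -2: f_y(-2, y) = 6*y**2 + 8*y + 18; no integer root y with |y| ≤ 4.
  x = -1: f_y(-1, y) = 6*y**2 + 6*y + 8; no integer root y with |y| ≤ 4.
  x = 0: f_y(0, y) = 6*y**2 + 4*y + 2; no integer root y with |y| ≤ 4.
  x = 1: f_y(1, y) = 6*y**2 + 2*y; vanishes at y ∈ {0}. (1, 0): f_x = 0, f = 0 — SINGULAR.
  x = 2: f_y(2, y) = 6*y**2 + 2; no integer root y with |y| ≤ 4.
  x = 3: f_y(3, y) = 6*y**2 - 2*y + 8; no integer root y with |y| ≤ 4.
  x = 4: f_y(4, y) = 6*y**2 - 4*y + 18; no integer root y with |y| ≤ 4.
Only singular point on the grid: (1, 0).
Classify: substitute x = 1 + u, y = 0 + v and expand: f = -u**3 + 2*u**2*v - u*v**2 + 2*v**3 + v**2.
No constant or linear terms (consistent with a singular point). Quadratic part: v**2. Cubic part: -u**3 + 2*u**2*v - u*v**2 + 2*v**3.
The quadratic part v**2 is a perfect square, so there is a single (double) tangent line v = 0, i.e. y = 0. Restricting the cubic part to that line (v = 0) leaves -u**3 ≠ 0, so f is not divisible by v and the branch is v² ≈ u**3 to lowest order — this is a cusp.
Classification: cusp.


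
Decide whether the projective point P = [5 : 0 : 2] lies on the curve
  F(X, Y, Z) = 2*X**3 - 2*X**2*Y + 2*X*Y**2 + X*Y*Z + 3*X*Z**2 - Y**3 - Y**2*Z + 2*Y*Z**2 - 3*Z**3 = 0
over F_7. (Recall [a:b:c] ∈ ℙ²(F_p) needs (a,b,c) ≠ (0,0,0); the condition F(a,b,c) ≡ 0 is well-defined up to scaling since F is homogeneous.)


F(5,0,2) ≡ 6 (mod 7); P is NOT on the curve.

Evaluate F(5, 0, 2) term-by-term (mod 7).
  2*X**3 ↦ 2·125·1·1 = 250
  -2*X**2*Y ↦ -2·25·0·1 = 0
  2*X*Y**2 ↦ 2·5·0·1 = 0
  X*Y*Z ↦ 1·5·0·2 = 0
  3*X*Z**2 ↦ 3·5·1·4 = 60
  -Y**3 ↦ -1·1·0·1 = 0
  -Y**2*Z ↦ -1·1·0·2 = 0
  2*Y*Z**2 ↦ 2·1·0·4 = 0
  -3*Z**3 ↦ -3·1·1·8 = -24
Sum: F(5, 0, 2) = (250) + (0) + (0) + (0) + (60) + (0) + (0) + (0) + (-24) = 286.
Reducing mod 7: 286 ≡ 6 (mod 7).
Since F(a, b, c) ≡ 6 ≠ 0 (mod 7), P does NOT lie on the curve.
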